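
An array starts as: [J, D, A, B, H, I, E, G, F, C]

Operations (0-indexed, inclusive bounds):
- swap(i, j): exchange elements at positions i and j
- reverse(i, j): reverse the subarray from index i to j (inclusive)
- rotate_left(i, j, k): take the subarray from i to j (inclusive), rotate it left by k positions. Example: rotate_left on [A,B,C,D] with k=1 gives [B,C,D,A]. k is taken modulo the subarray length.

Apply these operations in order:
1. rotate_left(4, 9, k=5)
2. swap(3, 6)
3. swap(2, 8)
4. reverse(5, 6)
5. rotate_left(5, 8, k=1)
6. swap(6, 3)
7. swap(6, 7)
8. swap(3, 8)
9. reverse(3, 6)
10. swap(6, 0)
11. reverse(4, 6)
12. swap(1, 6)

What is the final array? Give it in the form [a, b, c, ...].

After 1 (rotate_left(4, 9, k=5)): [J, D, A, B, C, H, I, E, G, F]
After 2 (swap(3, 6)): [J, D, A, I, C, H, B, E, G, F]
After 3 (swap(2, 8)): [J, D, G, I, C, H, B, E, A, F]
After 4 (reverse(5, 6)): [J, D, G, I, C, B, H, E, A, F]
After 5 (rotate_left(5, 8, k=1)): [J, D, G, I, C, H, E, A, B, F]
After 6 (swap(6, 3)): [J, D, G, E, C, H, I, A, B, F]
After 7 (swap(6, 7)): [J, D, G, E, C, H, A, I, B, F]
After 8 (swap(3, 8)): [J, D, G, B, C, H, A, I, E, F]
After 9 (reverse(3, 6)): [J, D, G, A, H, C, B, I, E, F]
After 10 (swap(6, 0)): [B, D, G, A, H, C, J, I, E, F]
After 11 (reverse(4, 6)): [B, D, G, A, J, C, H, I, E, F]
After 12 (swap(1, 6)): [B, H, G, A, J, C, D, I, E, F]

Answer: [B, H, G, A, J, C, D, I, E, F]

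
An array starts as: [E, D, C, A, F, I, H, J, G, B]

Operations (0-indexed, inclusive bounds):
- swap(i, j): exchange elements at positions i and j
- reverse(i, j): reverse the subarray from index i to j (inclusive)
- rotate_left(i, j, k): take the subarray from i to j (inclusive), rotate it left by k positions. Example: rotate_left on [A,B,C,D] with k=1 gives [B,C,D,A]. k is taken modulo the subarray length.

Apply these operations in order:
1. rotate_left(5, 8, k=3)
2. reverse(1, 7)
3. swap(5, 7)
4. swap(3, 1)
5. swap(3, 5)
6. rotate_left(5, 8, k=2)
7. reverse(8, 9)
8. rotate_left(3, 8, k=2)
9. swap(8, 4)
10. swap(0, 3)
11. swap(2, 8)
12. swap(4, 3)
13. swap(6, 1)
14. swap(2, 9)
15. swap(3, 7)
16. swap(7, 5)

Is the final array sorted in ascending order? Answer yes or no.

Answer: yes

Derivation:
After 1 (rotate_left(5, 8, k=3)): [E, D, C, A, F, G, I, H, J, B]
After 2 (reverse(1, 7)): [E, H, I, G, F, A, C, D, J, B]
After 3 (swap(5, 7)): [E, H, I, G, F, D, C, A, J, B]
After 4 (swap(3, 1)): [E, G, I, H, F, D, C, A, J, B]
After 5 (swap(3, 5)): [E, G, I, D, F, H, C, A, J, B]
After 6 (rotate_left(5, 8, k=2)): [E, G, I, D, F, A, J, H, C, B]
After 7 (reverse(8, 9)): [E, G, I, D, F, A, J, H, B, C]
After 8 (rotate_left(3, 8, k=2)): [E, G, I, A, J, H, B, D, F, C]
After 9 (swap(8, 4)): [E, G, I, A, F, H, B, D, J, C]
After 10 (swap(0, 3)): [A, G, I, E, F, H, B, D, J, C]
After 11 (swap(2, 8)): [A, G, J, E, F, H, B, D, I, C]
After 12 (swap(4, 3)): [A, G, J, F, E, H, B, D, I, C]
After 13 (swap(6, 1)): [A, B, J, F, E, H, G, D, I, C]
After 14 (swap(2, 9)): [A, B, C, F, E, H, G, D, I, J]
After 15 (swap(3, 7)): [A, B, C, D, E, H, G, F, I, J]
After 16 (swap(7, 5)): [A, B, C, D, E, F, G, H, I, J]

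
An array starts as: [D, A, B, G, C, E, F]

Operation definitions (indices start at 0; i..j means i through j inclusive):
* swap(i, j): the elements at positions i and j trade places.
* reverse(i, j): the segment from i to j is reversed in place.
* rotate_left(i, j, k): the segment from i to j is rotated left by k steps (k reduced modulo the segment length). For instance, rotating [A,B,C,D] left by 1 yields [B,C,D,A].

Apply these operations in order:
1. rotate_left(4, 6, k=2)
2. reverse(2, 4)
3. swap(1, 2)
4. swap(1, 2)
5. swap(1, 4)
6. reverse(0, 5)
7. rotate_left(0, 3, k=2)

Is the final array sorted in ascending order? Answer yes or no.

Answer: no

Derivation:
After 1 (rotate_left(4, 6, k=2)): [D, A, B, G, F, C, E]
After 2 (reverse(2, 4)): [D, A, F, G, B, C, E]
After 3 (swap(1, 2)): [D, F, A, G, B, C, E]
After 4 (swap(1, 2)): [D, A, F, G, B, C, E]
After 5 (swap(1, 4)): [D, B, F, G, A, C, E]
After 6 (reverse(0, 5)): [C, A, G, F, B, D, E]
After 7 (rotate_left(0, 3, k=2)): [G, F, C, A, B, D, E]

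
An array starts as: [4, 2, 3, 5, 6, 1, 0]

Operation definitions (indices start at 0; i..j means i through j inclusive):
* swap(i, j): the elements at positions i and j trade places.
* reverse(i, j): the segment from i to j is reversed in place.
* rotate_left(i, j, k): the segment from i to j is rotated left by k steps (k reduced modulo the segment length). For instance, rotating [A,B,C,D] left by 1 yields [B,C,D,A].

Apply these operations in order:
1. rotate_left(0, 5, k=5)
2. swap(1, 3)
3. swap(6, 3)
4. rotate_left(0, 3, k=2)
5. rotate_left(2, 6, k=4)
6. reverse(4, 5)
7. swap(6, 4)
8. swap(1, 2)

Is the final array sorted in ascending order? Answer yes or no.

After 1 (rotate_left(0, 5, k=5)): [1, 4, 2, 3, 5, 6, 0]
After 2 (swap(1, 3)): [1, 3, 2, 4, 5, 6, 0]
After 3 (swap(6, 3)): [1, 3, 2, 0, 5, 6, 4]
After 4 (rotate_left(0, 3, k=2)): [2, 0, 1, 3, 5, 6, 4]
After 5 (rotate_left(2, 6, k=4)): [2, 0, 4, 1, 3, 5, 6]
After 6 (reverse(4, 5)): [2, 0, 4, 1, 5, 3, 6]
After 7 (swap(6, 4)): [2, 0, 4, 1, 6, 3, 5]
After 8 (swap(1, 2)): [2, 4, 0, 1, 6, 3, 5]

Answer: no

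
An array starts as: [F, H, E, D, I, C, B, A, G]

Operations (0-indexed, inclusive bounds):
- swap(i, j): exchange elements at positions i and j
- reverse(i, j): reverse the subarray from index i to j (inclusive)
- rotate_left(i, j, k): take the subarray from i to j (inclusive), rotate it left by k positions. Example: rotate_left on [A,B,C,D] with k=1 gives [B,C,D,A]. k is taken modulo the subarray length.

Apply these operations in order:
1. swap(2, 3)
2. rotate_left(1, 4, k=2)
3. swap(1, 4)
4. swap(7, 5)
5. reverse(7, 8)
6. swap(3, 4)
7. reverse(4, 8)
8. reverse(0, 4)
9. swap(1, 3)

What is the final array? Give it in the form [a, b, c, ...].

After 1 (swap(2, 3)): [F, H, D, E, I, C, B, A, G]
After 2 (rotate_left(1, 4, k=2)): [F, E, I, H, D, C, B, A, G]
After 3 (swap(1, 4)): [F, D, I, H, E, C, B, A, G]
After 4 (swap(7, 5)): [F, D, I, H, E, A, B, C, G]
After 5 (reverse(7, 8)): [F, D, I, H, E, A, B, G, C]
After 6 (swap(3, 4)): [F, D, I, E, H, A, B, G, C]
After 7 (reverse(4, 8)): [F, D, I, E, C, G, B, A, H]
After 8 (reverse(0, 4)): [C, E, I, D, F, G, B, A, H]
After 9 (swap(1, 3)): [C, D, I, E, F, G, B, A, H]

Answer: [C, D, I, E, F, G, B, A, H]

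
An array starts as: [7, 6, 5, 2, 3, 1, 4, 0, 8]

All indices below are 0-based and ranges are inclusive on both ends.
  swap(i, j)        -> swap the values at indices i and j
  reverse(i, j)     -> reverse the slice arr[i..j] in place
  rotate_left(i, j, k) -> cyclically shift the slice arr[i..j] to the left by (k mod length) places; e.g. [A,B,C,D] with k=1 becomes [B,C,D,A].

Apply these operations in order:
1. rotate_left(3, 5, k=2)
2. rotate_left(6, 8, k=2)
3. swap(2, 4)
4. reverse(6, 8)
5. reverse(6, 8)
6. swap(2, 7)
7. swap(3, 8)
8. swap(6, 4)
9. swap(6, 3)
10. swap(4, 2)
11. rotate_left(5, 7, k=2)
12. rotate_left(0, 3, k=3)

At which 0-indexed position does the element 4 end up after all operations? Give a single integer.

Answer: 4

Derivation:
After 1 (rotate_left(3, 5, k=2)): [7, 6, 5, 1, 2, 3, 4, 0, 8]
After 2 (rotate_left(6, 8, k=2)): [7, 6, 5, 1, 2, 3, 8, 4, 0]
After 3 (swap(2, 4)): [7, 6, 2, 1, 5, 3, 8, 4, 0]
After 4 (reverse(6, 8)): [7, 6, 2, 1, 5, 3, 0, 4, 8]
After 5 (reverse(6, 8)): [7, 6, 2, 1, 5, 3, 8, 4, 0]
After 6 (swap(2, 7)): [7, 6, 4, 1, 5, 3, 8, 2, 0]
After 7 (swap(3, 8)): [7, 6, 4, 0, 5, 3, 8, 2, 1]
After 8 (swap(6, 4)): [7, 6, 4, 0, 8, 3, 5, 2, 1]
After 9 (swap(6, 3)): [7, 6, 4, 5, 8, 3, 0, 2, 1]
After 10 (swap(4, 2)): [7, 6, 8, 5, 4, 3, 0, 2, 1]
After 11 (rotate_left(5, 7, k=2)): [7, 6, 8, 5, 4, 2, 3, 0, 1]
After 12 (rotate_left(0, 3, k=3)): [5, 7, 6, 8, 4, 2, 3, 0, 1]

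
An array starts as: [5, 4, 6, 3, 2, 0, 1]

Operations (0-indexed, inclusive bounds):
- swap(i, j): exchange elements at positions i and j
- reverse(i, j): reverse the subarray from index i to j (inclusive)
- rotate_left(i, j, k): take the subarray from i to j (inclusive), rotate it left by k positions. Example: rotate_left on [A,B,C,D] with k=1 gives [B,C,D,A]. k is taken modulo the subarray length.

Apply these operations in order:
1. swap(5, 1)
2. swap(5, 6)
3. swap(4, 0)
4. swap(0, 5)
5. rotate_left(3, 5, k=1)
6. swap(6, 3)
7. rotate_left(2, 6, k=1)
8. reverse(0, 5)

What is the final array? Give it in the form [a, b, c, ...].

After 1 (swap(5, 1)): [5, 0, 6, 3, 2, 4, 1]
After 2 (swap(5, 6)): [5, 0, 6, 3, 2, 1, 4]
After 3 (swap(4, 0)): [2, 0, 6, 3, 5, 1, 4]
After 4 (swap(0, 5)): [1, 0, 6, 3, 5, 2, 4]
After 5 (rotate_left(3, 5, k=1)): [1, 0, 6, 5, 2, 3, 4]
After 6 (swap(6, 3)): [1, 0, 6, 4, 2, 3, 5]
After 7 (rotate_left(2, 6, k=1)): [1, 0, 4, 2, 3, 5, 6]
After 8 (reverse(0, 5)): [5, 3, 2, 4, 0, 1, 6]

Answer: [5, 3, 2, 4, 0, 1, 6]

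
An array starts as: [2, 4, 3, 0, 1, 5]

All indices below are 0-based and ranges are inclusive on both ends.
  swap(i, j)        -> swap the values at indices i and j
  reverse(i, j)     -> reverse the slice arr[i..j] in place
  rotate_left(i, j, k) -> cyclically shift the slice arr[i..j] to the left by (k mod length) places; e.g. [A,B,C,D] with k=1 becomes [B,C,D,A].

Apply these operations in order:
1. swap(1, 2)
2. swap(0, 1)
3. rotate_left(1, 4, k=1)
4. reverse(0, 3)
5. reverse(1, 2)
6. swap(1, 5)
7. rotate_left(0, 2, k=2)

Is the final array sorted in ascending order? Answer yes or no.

After 1 (swap(1, 2)): [2, 3, 4, 0, 1, 5]
After 2 (swap(0, 1)): [3, 2, 4, 0, 1, 5]
After 3 (rotate_left(1, 4, k=1)): [3, 4, 0, 1, 2, 5]
After 4 (reverse(0, 3)): [1, 0, 4, 3, 2, 5]
After 5 (reverse(1, 2)): [1, 4, 0, 3, 2, 5]
After 6 (swap(1, 5)): [1, 5, 0, 3, 2, 4]
After 7 (rotate_left(0, 2, k=2)): [0, 1, 5, 3, 2, 4]

Answer: no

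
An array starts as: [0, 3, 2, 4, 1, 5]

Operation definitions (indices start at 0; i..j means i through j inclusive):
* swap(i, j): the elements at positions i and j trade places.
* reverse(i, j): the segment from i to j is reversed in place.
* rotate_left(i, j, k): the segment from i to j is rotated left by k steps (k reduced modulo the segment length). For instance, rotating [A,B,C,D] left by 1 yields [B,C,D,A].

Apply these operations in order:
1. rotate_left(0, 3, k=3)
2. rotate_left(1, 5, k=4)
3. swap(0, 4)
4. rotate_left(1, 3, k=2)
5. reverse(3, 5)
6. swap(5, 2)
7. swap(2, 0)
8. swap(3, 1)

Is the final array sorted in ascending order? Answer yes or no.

After 1 (rotate_left(0, 3, k=3)): [4, 0, 3, 2, 1, 5]
After 2 (rotate_left(1, 5, k=4)): [4, 5, 0, 3, 2, 1]
After 3 (swap(0, 4)): [2, 5, 0, 3, 4, 1]
After 4 (rotate_left(1, 3, k=2)): [2, 3, 5, 0, 4, 1]
After 5 (reverse(3, 5)): [2, 3, 5, 1, 4, 0]
After 6 (swap(5, 2)): [2, 3, 0, 1, 4, 5]
After 7 (swap(2, 0)): [0, 3, 2, 1, 4, 5]
After 8 (swap(3, 1)): [0, 1, 2, 3, 4, 5]

Answer: yes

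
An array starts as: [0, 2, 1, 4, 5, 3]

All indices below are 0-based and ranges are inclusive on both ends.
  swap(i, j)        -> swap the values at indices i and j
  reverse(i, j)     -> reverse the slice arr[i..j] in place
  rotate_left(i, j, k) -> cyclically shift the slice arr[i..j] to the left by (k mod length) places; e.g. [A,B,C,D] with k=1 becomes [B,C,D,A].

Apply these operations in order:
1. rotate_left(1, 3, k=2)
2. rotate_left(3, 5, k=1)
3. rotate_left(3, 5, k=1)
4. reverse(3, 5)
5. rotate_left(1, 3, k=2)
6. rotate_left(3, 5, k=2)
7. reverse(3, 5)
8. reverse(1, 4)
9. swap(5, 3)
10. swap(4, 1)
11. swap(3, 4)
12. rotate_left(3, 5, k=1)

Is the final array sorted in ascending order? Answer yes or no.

After 1 (rotate_left(1, 3, k=2)): [0, 4, 2, 1, 5, 3]
After 2 (rotate_left(3, 5, k=1)): [0, 4, 2, 5, 3, 1]
After 3 (rotate_left(3, 5, k=1)): [0, 4, 2, 3, 1, 5]
After 4 (reverse(3, 5)): [0, 4, 2, 5, 1, 3]
After 5 (rotate_left(1, 3, k=2)): [0, 5, 4, 2, 1, 3]
After 6 (rotate_left(3, 5, k=2)): [0, 5, 4, 3, 2, 1]
After 7 (reverse(3, 5)): [0, 5, 4, 1, 2, 3]
After 8 (reverse(1, 4)): [0, 2, 1, 4, 5, 3]
After 9 (swap(5, 3)): [0, 2, 1, 3, 5, 4]
After 10 (swap(4, 1)): [0, 5, 1, 3, 2, 4]
After 11 (swap(3, 4)): [0, 5, 1, 2, 3, 4]
After 12 (rotate_left(3, 5, k=1)): [0, 5, 1, 3, 4, 2]

Answer: no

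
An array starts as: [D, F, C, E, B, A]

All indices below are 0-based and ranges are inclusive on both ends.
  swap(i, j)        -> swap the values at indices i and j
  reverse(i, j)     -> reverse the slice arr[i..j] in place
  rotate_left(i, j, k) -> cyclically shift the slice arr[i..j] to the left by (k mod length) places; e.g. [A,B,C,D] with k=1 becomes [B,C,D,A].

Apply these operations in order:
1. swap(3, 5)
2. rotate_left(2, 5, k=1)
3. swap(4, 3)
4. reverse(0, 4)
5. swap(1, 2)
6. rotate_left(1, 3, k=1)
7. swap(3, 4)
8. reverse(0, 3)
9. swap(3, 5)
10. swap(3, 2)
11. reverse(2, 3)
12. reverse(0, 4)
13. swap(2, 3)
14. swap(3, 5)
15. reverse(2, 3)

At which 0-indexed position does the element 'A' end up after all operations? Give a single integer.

After 1 (swap(3, 5)): [D, F, C, A, B, E]
After 2 (rotate_left(2, 5, k=1)): [D, F, A, B, E, C]
After 3 (swap(4, 3)): [D, F, A, E, B, C]
After 4 (reverse(0, 4)): [B, E, A, F, D, C]
After 5 (swap(1, 2)): [B, A, E, F, D, C]
After 6 (rotate_left(1, 3, k=1)): [B, E, F, A, D, C]
After 7 (swap(3, 4)): [B, E, F, D, A, C]
After 8 (reverse(0, 3)): [D, F, E, B, A, C]
After 9 (swap(3, 5)): [D, F, E, C, A, B]
After 10 (swap(3, 2)): [D, F, C, E, A, B]
After 11 (reverse(2, 3)): [D, F, E, C, A, B]
After 12 (reverse(0, 4)): [A, C, E, F, D, B]
After 13 (swap(2, 3)): [A, C, F, E, D, B]
After 14 (swap(3, 5)): [A, C, F, B, D, E]
After 15 (reverse(2, 3)): [A, C, B, F, D, E]

Answer: 0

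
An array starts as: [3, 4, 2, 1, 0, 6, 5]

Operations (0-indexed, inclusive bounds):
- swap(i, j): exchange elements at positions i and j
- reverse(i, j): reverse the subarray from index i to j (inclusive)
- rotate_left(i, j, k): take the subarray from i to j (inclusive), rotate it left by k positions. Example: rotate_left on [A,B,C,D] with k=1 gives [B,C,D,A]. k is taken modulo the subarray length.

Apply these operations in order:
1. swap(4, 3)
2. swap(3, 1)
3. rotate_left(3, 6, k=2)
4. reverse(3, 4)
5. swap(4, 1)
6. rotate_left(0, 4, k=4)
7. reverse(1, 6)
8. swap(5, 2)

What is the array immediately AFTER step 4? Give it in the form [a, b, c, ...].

Answer: [3, 0, 2, 5, 6, 4, 1]

Derivation:
After 1 (swap(4, 3)): [3, 4, 2, 0, 1, 6, 5]
After 2 (swap(3, 1)): [3, 0, 2, 4, 1, 6, 5]
After 3 (rotate_left(3, 6, k=2)): [3, 0, 2, 6, 5, 4, 1]
After 4 (reverse(3, 4)): [3, 0, 2, 5, 6, 4, 1]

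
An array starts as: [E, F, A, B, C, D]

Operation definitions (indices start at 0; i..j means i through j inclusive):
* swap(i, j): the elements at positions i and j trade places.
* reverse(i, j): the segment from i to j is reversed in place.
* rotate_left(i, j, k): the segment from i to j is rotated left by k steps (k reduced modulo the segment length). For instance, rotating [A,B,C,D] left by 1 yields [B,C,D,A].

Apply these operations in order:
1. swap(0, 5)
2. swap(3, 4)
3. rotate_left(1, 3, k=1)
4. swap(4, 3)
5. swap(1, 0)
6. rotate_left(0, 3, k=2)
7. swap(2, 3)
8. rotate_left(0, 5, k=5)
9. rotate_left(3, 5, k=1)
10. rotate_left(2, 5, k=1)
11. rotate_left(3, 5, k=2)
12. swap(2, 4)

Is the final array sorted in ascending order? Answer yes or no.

After 1 (swap(0, 5)): [D, F, A, B, C, E]
After 2 (swap(3, 4)): [D, F, A, C, B, E]
After 3 (rotate_left(1, 3, k=1)): [D, A, C, F, B, E]
After 4 (swap(4, 3)): [D, A, C, B, F, E]
After 5 (swap(1, 0)): [A, D, C, B, F, E]
After 6 (rotate_left(0, 3, k=2)): [C, B, A, D, F, E]
After 7 (swap(2, 3)): [C, B, D, A, F, E]
After 8 (rotate_left(0, 5, k=5)): [E, C, B, D, A, F]
After 9 (rotate_left(3, 5, k=1)): [E, C, B, A, F, D]
After 10 (rotate_left(2, 5, k=1)): [E, C, A, F, D, B]
After 11 (rotate_left(3, 5, k=2)): [E, C, A, B, F, D]
After 12 (swap(2, 4)): [E, C, F, B, A, D]

Answer: no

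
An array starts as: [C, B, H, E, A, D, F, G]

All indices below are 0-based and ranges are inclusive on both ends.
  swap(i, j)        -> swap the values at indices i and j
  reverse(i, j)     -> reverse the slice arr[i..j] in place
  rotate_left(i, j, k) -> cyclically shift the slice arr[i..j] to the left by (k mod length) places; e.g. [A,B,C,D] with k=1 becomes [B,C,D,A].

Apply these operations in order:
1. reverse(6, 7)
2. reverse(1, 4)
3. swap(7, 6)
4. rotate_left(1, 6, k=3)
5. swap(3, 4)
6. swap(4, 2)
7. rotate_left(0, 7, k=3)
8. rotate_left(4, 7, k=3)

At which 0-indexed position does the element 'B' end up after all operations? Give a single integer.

Answer: 7

Derivation:
After 1 (reverse(6, 7)): [C, B, H, E, A, D, G, F]
After 2 (reverse(1, 4)): [C, A, E, H, B, D, G, F]
After 3 (swap(7, 6)): [C, A, E, H, B, D, F, G]
After 4 (rotate_left(1, 6, k=3)): [C, B, D, F, A, E, H, G]
After 5 (swap(3, 4)): [C, B, D, A, F, E, H, G]
After 6 (swap(4, 2)): [C, B, F, A, D, E, H, G]
After 7 (rotate_left(0, 7, k=3)): [A, D, E, H, G, C, B, F]
After 8 (rotate_left(4, 7, k=3)): [A, D, E, H, F, G, C, B]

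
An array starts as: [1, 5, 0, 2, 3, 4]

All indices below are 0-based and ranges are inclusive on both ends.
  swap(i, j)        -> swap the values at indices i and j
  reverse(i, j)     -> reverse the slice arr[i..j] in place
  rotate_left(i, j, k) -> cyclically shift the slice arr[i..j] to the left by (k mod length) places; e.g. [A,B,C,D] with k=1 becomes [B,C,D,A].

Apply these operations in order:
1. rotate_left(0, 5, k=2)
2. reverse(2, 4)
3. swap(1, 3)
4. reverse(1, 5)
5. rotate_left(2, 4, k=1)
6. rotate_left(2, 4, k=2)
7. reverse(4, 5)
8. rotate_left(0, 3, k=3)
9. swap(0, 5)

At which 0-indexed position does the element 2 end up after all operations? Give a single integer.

After 1 (rotate_left(0, 5, k=2)): [0, 2, 3, 4, 1, 5]
After 2 (reverse(2, 4)): [0, 2, 1, 4, 3, 5]
After 3 (swap(1, 3)): [0, 4, 1, 2, 3, 5]
After 4 (reverse(1, 5)): [0, 5, 3, 2, 1, 4]
After 5 (rotate_left(2, 4, k=1)): [0, 5, 2, 1, 3, 4]
After 6 (rotate_left(2, 4, k=2)): [0, 5, 3, 2, 1, 4]
After 7 (reverse(4, 5)): [0, 5, 3, 2, 4, 1]
After 8 (rotate_left(0, 3, k=3)): [2, 0, 5, 3, 4, 1]
After 9 (swap(0, 5)): [1, 0, 5, 3, 4, 2]

Answer: 5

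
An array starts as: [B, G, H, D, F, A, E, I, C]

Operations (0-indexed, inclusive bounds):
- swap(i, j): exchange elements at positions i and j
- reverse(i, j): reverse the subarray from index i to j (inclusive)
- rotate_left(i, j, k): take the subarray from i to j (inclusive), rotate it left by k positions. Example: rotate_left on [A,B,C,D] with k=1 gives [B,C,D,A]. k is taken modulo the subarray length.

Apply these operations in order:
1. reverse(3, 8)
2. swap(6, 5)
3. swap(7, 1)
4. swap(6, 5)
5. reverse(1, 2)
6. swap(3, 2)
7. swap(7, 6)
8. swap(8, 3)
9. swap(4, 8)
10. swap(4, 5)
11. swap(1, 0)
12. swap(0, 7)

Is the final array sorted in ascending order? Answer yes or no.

Answer: yes

Derivation:
After 1 (reverse(3, 8)): [B, G, H, C, I, E, A, F, D]
After 2 (swap(6, 5)): [B, G, H, C, I, A, E, F, D]
After 3 (swap(7, 1)): [B, F, H, C, I, A, E, G, D]
After 4 (swap(6, 5)): [B, F, H, C, I, E, A, G, D]
After 5 (reverse(1, 2)): [B, H, F, C, I, E, A, G, D]
After 6 (swap(3, 2)): [B, H, C, F, I, E, A, G, D]
After 7 (swap(7, 6)): [B, H, C, F, I, E, G, A, D]
After 8 (swap(8, 3)): [B, H, C, D, I, E, G, A, F]
After 9 (swap(4, 8)): [B, H, C, D, F, E, G, A, I]
After 10 (swap(4, 5)): [B, H, C, D, E, F, G, A, I]
After 11 (swap(1, 0)): [H, B, C, D, E, F, G, A, I]
After 12 (swap(0, 7)): [A, B, C, D, E, F, G, H, I]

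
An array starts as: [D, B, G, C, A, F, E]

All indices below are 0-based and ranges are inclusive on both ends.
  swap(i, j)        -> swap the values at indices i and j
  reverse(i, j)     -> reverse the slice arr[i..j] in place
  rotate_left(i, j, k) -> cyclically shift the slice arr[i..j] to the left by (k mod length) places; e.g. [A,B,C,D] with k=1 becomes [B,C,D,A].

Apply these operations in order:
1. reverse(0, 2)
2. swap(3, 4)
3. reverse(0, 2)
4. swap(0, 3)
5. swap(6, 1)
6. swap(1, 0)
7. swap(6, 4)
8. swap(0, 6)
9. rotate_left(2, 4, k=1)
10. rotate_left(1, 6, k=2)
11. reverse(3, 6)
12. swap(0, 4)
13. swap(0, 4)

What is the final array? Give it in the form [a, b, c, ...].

Answer: [C, B, G, D, A, E, F]

Derivation:
After 1 (reverse(0, 2)): [G, B, D, C, A, F, E]
After 2 (swap(3, 4)): [G, B, D, A, C, F, E]
After 3 (reverse(0, 2)): [D, B, G, A, C, F, E]
After 4 (swap(0, 3)): [A, B, G, D, C, F, E]
After 5 (swap(6, 1)): [A, E, G, D, C, F, B]
After 6 (swap(1, 0)): [E, A, G, D, C, F, B]
After 7 (swap(6, 4)): [E, A, G, D, B, F, C]
After 8 (swap(0, 6)): [C, A, G, D, B, F, E]
After 9 (rotate_left(2, 4, k=1)): [C, A, D, B, G, F, E]
After 10 (rotate_left(1, 6, k=2)): [C, B, G, F, E, A, D]
After 11 (reverse(3, 6)): [C, B, G, D, A, E, F]
After 12 (swap(0, 4)): [A, B, G, D, C, E, F]
After 13 (swap(0, 4)): [C, B, G, D, A, E, F]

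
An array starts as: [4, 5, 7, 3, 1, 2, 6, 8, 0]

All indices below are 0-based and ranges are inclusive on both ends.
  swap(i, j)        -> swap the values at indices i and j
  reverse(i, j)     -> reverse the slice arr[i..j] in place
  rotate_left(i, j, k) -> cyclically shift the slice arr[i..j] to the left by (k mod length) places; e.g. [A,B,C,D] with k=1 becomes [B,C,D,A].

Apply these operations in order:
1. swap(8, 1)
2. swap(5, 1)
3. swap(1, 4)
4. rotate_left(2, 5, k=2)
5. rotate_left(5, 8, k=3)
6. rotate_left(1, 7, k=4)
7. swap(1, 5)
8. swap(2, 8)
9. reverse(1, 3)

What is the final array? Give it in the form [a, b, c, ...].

Answer: [4, 6, 8, 2, 1, 5, 0, 7, 3]

Derivation:
After 1 (swap(8, 1)): [4, 0, 7, 3, 1, 2, 6, 8, 5]
After 2 (swap(5, 1)): [4, 2, 7, 3, 1, 0, 6, 8, 5]
After 3 (swap(1, 4)): [4, 1, 7, 3, 2, 0, 6, 8, 5]
After 4 (rotate_left(2, 5, k=2)): [4, 1, 2, 0, 7, 3, 6, 8, 5]
After 5 (rotate_left(5, 8, k=3)): [4, 1, 2, 0, 7, 5, 3, 6, 8]
After 6 (rotate_left(1, 7, k=4)): [4, 5, 3, 6, 1, 2, 0, 7, 8]
After 7 (swap(1, 5)): [4, 2, 3, 6, 1, 5, 0, 7, 8]
After 8 (swap(2, 8)): [4, 2, 8, 6, 1, 5, 0, 7, 3]
After 9 (reverse(1, 3)): [4, 6, 8, 2, 1, 5, 0, 7, 3]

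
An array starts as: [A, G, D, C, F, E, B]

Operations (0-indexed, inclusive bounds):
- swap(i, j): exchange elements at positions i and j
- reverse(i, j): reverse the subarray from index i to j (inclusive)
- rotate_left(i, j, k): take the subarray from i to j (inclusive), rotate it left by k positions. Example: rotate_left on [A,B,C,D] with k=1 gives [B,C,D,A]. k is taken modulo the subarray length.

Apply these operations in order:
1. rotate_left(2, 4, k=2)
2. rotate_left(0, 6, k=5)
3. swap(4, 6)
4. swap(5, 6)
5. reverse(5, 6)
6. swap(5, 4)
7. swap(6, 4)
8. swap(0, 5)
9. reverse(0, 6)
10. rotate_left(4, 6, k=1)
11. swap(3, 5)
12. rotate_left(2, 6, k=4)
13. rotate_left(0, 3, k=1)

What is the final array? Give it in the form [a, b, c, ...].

After 1 (rotate_left(2, 4, k=2)): [A, G, F, D, C, E, B]
After 2 (rotate_left(0, 6, k=5)): [E, B, A, G, F, D, C]
After 3 (swap(4, 6)): [E, B, A, G, C, D, F]
After 4 (swap(5, 6)): [E, B, A, G, C, F, D]
After 5 (reverse(5, 6)): [E, B, A, G, C, D, F]
After 6 (swap(5, 4)): [E, B, A, G, D, C, F]
After 7 (swap(6, 4)): [E, B, A, G, F, C, D]
After 8 (swap(0, 5)): [C, B, A, G, F, E, D]
After 9 (reverse(0, 6)): [D, E, F, G, A, B, C]
After 10 (rotate_left(4, 6, k=1)): [D, E, F, G, B, C, A]
After 11 (swap(3, 5)): [D, E, F, C, B, G, A]
After 12 (rotate_left(2, 6, k=4)): [D, E, A, F, C, B, G]
After 13 (rotate_left(0, 3, k=1)): [E, A, F, D, C, B, G]

Answer: [E, A, F, D, C, B, G]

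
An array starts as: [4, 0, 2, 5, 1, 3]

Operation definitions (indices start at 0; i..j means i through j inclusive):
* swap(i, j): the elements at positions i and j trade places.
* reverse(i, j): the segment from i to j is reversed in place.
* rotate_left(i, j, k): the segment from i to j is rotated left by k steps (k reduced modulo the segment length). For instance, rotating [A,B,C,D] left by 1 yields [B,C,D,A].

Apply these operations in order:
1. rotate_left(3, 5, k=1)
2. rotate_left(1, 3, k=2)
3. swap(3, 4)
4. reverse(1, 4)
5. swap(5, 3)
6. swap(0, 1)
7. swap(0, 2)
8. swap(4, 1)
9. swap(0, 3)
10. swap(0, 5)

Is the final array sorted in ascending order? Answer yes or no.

Answer: yes

Derivation:
After 1 (rotate_left(3, 5, k=1)): [4, 0, 2, 1, 3, 5]
After 2 (rotate_left(1, 3, k=2)): [4, 1, 0, 2, 3, 5]
After 3 (swap(3, 4)): [4, 1, 0, 3, 2, 5]
After 4 (reverse(1, 4)): [4, 2, 3, 0, 1, 5]
After 5 (swap(5, 3)): [4, 2, 3, 5, 1, 0]
After 6 (swap(0, 1)): [2, 4, 3, 5, 1, 0]
After 7 (swap(0, 2)): [3, 4, 2, 5, 1, 0]
After 8 (swap(4, 1)): [3, 1, 2, 5, 4, 0]
After 9 (swap(0, 3)): [5, 1, 2, 3, 4, 0]
After 10 (swap(0, 5)): [0, 1, 2, 3, 4, 5]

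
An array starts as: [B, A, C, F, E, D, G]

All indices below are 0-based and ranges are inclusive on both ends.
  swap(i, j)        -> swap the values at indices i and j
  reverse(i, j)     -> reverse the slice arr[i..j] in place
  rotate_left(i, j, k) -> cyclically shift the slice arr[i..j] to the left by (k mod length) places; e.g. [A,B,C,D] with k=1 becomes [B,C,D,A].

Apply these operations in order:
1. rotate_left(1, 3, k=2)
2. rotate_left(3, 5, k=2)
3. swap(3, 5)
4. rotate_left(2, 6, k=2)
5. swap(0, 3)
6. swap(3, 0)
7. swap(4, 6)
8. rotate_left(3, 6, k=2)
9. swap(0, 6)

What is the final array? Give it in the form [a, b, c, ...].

After 1 (rotate_left(1, 3, k=2)): [B, F, A, C, E, D, G]
After 2 (rotate_left(3, 5, k=2)): [B, F, A, D, C, E, G]
After 3 (swap(3, 5)): [B, F, A, E, C, D, G]
After 4 (rotate_left(2, 6, k=2)): [B, F, C, D, G, A, E]
After 5 (swap(0, 3)): [D, F, C, B, G, A, E]
After 6 (swap(3, 0)): [B, F, C, D, G, A, E]
After 7 (swap(4, 6)): [B, F, C, D, E, A, G]
After 8 (rotate_left(3, 6, k=2)): [B, F, C, A, G, D, E]
After 9 (swap(0, 6)): [E, F, C, A, G, D, B]

Answer: [E, F, C, A, G, D, B]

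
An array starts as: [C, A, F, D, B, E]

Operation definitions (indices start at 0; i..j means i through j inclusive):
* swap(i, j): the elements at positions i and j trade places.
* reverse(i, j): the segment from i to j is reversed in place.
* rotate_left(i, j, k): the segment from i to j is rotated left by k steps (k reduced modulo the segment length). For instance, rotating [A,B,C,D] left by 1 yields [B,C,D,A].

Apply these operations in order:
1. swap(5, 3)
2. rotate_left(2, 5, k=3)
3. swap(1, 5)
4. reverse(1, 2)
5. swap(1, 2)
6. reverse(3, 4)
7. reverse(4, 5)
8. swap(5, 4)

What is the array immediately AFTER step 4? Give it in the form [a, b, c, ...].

After 1 (swap(5, 3)): [C, A, F, E, B, D]
After 2 (rotate_left(2, 5, k=3)): [C, A, D, F, E, B]
After 3 (swap(1, 5)): [C, B, D, F, E, A]
After 4 (reverse(1, 2)): [C, D, B, F, E, A]

Answer: [C, D, B, F, E, A]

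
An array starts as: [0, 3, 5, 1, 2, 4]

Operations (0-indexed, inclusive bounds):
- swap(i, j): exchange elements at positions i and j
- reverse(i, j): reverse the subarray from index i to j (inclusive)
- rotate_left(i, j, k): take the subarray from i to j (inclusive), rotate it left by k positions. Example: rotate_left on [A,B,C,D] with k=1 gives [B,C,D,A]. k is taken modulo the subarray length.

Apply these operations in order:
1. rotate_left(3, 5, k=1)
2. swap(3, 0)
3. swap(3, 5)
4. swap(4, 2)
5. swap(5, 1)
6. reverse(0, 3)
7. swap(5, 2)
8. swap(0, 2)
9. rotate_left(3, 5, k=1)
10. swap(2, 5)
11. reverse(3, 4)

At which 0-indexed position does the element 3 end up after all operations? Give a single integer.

After 1 (rotate_left(3, 5, k=1)): [0, 3, 5, 2, 4, 1]
After 2 (swap(3, 0)): [2, 3, 5, 0, 4, 1]
After 3 (swap(3, 5)): [2, 3, 5, 1, 4, 0]
After 4 (swap(4, 2)): [2, 3, 4, 1, 5, 0]
After 5 (swap(5, 1)): [2, 0, 4, 1, 5, 3]
After 6 (reverse(0, 3)): [1, 4, 0, 2, 5, 3]
After 7 (swap(5, 2)): [1, 4, 3, 2, 5, 0]
After 8 (swap(0, 2)): [3, 4, 1, 2, 5, 0]
After 9 (rotate_left(3, 5, k=1)): [3, 4, 1, 5, 0, 2]
After 10 (swap(2, 5)): [3, 4, 2, 5, 0, 1]
After 11 (reverse(3, 4)): [3, 4, 2, 0, 5, 1]

Answer: 0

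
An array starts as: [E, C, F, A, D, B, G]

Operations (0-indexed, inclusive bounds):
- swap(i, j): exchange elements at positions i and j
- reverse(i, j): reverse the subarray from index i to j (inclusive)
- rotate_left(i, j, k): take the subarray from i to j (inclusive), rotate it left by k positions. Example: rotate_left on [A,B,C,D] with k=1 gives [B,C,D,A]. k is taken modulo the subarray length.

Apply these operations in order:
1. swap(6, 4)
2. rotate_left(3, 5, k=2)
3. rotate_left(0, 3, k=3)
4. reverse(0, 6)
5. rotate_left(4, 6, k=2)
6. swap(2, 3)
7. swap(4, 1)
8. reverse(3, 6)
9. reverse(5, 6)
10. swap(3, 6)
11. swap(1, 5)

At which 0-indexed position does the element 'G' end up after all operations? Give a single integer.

Answer: 3

Derivation:
After 1 (swap(6, 4)): [E, C, F, A, G, B, D]
After 2 (rotate_left(3, 5, k=2)): [E, C, F, B, A, G, D]
After 3 (rotate_left(0, 3, k=3)): [B, E, C, F, A, G, D]
After 4 (reverse(0, 6)): [D, G, A, F, C, E, B]
After 5 (rotate_left(4, 6, k=2)): [D, G, A, F, B, C, E]
After 6 (swap(2, 3)): [D, G, F, A, B, C, E]
After 7 (swap(4, 1)): [D, B, F, A, G, C, E]
After 8 (reverse(3, 6)): [D, B, F, E, C, G, A]
After 9 (reverse(5, 6)): [D, B, F, E, C, A, G]
After 10 (swap(3, 6)): [D, B, F, G, C, A, E]
After 11 (swap(1, 5)): [D, A, F, G, C, B, E]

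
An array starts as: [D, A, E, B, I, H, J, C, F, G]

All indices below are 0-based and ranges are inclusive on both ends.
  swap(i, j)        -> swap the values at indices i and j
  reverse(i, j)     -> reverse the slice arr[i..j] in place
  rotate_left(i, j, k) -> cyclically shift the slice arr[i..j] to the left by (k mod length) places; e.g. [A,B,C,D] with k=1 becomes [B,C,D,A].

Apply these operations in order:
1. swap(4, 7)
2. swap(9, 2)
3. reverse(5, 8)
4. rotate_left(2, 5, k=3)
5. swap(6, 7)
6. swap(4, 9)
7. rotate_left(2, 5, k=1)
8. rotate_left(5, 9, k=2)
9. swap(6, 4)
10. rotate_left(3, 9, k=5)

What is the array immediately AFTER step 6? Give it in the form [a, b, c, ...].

Answer: [D, A, F, G, E, C, J, I, H, B]

Derivation:
After 1 (swap(4, 7)): [D, A, E, B, C, H, J, I, F, G]
After 2 (swap(9, 2)): [D, A, G, B, C, H, J, I, F, E]
After 3 (reverse(5, 8)): [D, A, G, B, C, F, I, J, H, E]
After 4 (rotate_left(2, 5, k=3)): [D, A, F, G, B, C, I, J, H, E]
After 5 (swap(6, 7)): [D, A, F, G, B, C, J, I, H, E]
After 6 (swap(4, 9)): [D, A, F, G, E, C, J, I, H, B]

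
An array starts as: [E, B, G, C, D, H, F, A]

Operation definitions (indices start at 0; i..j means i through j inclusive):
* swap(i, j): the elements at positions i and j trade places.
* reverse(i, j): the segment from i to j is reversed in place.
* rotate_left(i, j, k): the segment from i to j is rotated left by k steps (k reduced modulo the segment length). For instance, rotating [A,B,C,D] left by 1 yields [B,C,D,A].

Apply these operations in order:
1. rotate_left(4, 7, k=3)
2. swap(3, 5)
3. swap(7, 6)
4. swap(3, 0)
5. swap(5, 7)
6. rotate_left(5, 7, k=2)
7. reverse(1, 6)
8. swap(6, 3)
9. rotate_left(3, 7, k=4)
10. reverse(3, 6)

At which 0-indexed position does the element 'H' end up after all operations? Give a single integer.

Answer: 1

Derivation:
After 1 (rotate_left(4, 7, k=3)): [E, B, G, C, A, D, H, F]
After 2 (swap(3, 5)): [E, B, G, D, A, C, H, F]
After 3 (swap(7, 6)): [E, B, G, D, A, C, F, H]
After 4 (swap(3, 0)): [D, B, G, E, A, C, F, H]
After 5 (swap(5, 7)): [D, B, G, E, A, H, F, C]
After 6 (rotate_left(5, 7, k=2)): [D, B, G, E, A, C, H, F]
After 7 (reverse(1, 6)): [D, H, C, A, E, G, B, F]
After 8 (swap(6, 3)): [D, H, C, B, E, G, A, F]
After 9 (rotate_left(3, 7, k=4)): [D, H, C, F, B, E, G, A]
After 10 (reverse(3, 6)): [D, H, C, G, E, B, F, A]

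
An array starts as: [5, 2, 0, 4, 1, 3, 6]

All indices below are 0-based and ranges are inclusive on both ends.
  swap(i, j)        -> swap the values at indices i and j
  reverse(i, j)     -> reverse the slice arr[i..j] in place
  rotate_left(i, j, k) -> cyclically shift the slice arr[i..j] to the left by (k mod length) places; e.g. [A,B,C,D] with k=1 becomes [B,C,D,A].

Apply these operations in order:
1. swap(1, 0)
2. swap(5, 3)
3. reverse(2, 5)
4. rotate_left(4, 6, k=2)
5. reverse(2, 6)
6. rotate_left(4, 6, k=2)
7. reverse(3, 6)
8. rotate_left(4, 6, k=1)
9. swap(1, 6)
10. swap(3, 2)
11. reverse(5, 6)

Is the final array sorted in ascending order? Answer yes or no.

Answer: no

Derivation:
After 1 (swap(1, 0)): [2, 5, 0, 4, 1, 3, 6]
After 2 (swap(5, 3)): [2, 5, 0, 3, 1, 4, 6]
After 3 (reverse(2, 5)): [2, 5, 4, 1, 3, 0, 6]
After 4 (rotate_left(4, 6, k=2)): [2, 5, 4, 1, 6, 3, 0]
After 5 (reverse(2, 6)): [2, 5, 0, 3, 6, 1, 4]
After 6 (rotate_left(4, 6, k=2)): [2, 5, 0, 3, 4, 6, 1]
After 7 (reverse(3, 6)): [2, 5, 0, 1, 6, 4, 3]
After 8 (rotate_left(4, 6, k=1)): [2, 5, 0, 1, 4, 3, 6]
After 9 (swap(1, 6)): [2, 6, 0, 1, 4, 3, 5]
After 10 (swap(3, 2)): [2, 6, 1, 0, 4, 3, 5]
After 11 (reverse(5, 6)): [2, 6, 1, 0, 4, 5, 3]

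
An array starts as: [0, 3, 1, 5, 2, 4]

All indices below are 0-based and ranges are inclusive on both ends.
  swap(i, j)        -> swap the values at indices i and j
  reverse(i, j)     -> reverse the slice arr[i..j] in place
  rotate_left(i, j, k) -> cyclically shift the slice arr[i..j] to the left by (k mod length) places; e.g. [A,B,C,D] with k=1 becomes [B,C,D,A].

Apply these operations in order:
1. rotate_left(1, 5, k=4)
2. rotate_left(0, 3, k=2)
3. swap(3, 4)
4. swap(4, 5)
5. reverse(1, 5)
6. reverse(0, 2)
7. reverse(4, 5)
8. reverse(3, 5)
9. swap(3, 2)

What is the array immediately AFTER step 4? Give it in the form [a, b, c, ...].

After 1 (rotate_left(1, 5, k=4)): [0, 4, 3, 1, 5, 2]
After 2 (rotate_left(0, 3, k=2)): [3, 1, 0, 4, 5, 2]
After 3 (swap(3, 4)): [3, 1, 0, 5, 4, 2]
After 4 (swap(4, 5)): [3, 1, 0, 5, 2, 4]

Answer: [3, 1, 0, 5, 2, 4]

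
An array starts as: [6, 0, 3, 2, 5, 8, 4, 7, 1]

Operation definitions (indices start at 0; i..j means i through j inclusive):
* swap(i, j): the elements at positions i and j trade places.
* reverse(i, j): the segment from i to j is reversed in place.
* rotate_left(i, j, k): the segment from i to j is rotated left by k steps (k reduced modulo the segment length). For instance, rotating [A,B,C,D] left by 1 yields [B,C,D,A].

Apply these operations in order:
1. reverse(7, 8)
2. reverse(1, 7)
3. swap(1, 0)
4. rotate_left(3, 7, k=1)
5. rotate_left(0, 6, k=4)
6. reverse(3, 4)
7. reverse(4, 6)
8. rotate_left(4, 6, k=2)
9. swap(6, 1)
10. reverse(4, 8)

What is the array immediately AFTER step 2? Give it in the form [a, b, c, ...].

Answer: [6, 1, 4, 8, 5, 2, 3, 0, 7]

Derivation:
After 1 (reverse(7, 8)): [6, 0, 3, 2, 5, 8, 4, 1, 7]
After 2 (reverse(1, 7)): [6, 1, 4, 8, 5, 2, 3, 0, 7]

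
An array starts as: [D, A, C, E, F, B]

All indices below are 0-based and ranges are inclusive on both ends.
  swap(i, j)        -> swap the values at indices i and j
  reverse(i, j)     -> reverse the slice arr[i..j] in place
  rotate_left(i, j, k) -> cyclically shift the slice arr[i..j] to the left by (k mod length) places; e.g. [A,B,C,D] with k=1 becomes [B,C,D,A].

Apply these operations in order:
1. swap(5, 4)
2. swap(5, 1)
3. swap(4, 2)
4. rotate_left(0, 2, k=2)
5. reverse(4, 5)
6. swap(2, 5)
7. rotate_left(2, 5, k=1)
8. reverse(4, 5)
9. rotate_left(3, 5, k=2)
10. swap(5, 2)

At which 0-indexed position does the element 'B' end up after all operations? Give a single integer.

Answer: 0

Derivation:
After 1 (swap(5, 4)): [D, A, C, E, B, F]
After 2 (swap(5, 1)): [D, F, C, E, B, A]
After 3 (swap(4, 2)): [D, F, B, E, C, A]
After 4 (rotate_left(0, 2, k=2)): [B, D, F, E, C, A]
After 5 (reverse(4, 5)): [B, D, F, E, A, C]
After 6 (swap(2, 5)): [B, D, C, E, A, F]
After 7 (rotate_left(2, 5, k=1)): [B, D, E, A, F, C]
After 8 (reverse(4, 5)): [B, D, E, A, C, F]
After 9 (rotate_left(3, 5, k=2)): [B, D, E, F, A, C]
After 10 (swap(5, 2)): [B, D, C, F, A, E]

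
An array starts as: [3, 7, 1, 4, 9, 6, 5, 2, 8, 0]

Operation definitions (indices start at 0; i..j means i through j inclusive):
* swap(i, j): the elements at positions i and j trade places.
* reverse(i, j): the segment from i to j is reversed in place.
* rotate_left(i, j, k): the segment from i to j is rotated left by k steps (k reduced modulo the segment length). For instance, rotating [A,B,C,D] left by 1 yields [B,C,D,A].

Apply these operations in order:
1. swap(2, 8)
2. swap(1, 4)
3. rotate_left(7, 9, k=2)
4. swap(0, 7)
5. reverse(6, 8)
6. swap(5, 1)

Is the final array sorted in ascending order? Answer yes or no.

After 1 (swap(2, 8)): [3, 7, 8, 4, 9, 6, 5, 2, 1, 0]
After 2 (swap(1, 4)): [3, 9, 8, 4, 7, 6, 5, 2, 1, 0]
After 3 (rotate_left(7, 9, k=2)): [3, 9, 8, 4, 7, 6, 5, 0, 2, 1]
After 4 (swap(0, 7)): [0, 9, 8, 4, 7, 6, 5, 3, 2, 1]
After 5 (reverse(6, 8)): [0, 9, 8, 4, 7, 6, 2, 3, 5, 1]
After 6 (swap(5, 1)): [0, 6, 8, 4, 7, 9, 2, 3, 5, 1]

Answer: no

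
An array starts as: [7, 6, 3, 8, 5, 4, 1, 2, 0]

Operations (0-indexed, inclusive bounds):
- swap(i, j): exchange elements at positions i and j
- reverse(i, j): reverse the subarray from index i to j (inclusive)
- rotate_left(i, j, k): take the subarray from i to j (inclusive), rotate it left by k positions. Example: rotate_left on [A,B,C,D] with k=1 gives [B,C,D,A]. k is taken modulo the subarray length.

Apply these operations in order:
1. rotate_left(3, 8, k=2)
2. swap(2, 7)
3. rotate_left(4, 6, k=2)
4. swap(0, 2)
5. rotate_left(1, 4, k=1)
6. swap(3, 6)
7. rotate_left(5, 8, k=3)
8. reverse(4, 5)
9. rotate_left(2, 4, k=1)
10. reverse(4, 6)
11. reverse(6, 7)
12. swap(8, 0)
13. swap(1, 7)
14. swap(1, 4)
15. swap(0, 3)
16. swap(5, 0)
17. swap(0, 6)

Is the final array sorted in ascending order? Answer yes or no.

After 1 (rotate_left(3, 8, k=2)): [7, 6, 3, 4, 1, 2, 0, 8, 5]
After 2 (swap(2, 7)): [7, 6, 8, 4, 1, 2, 0, 3, 5]
After 3 (rotate_left(4, 6, k=2)): [7, 6, 8, 4, 0, 1, 2, 3, 5]
After 4 (swap(0, 2)): [8, 6, 7, 4, 0, 1, 2, 3, 5]
After 5 (rotate_left(1, 4, k=1)): [8, 7, 4, 0, 6, 1, 2, 3, 5]
After 6 (swap(3, 6)): [8, 7, 4, 2, 6, 1, 0, 3, 5]
After 7 (rotate_left(5, 8, k=3)): [8, 7, 4, 2, 6, 5, 1, 0, 3]
After 8 (reverse(4, 5)): [8, 7, 4, 2, 5, 6, 1, 0, 3]
After 9 (rotate_left(2, 4, k=1)): [8, 7, 2, 5, 4, 6, 1, 0, 3]
After 10 (reverse(4, 6)): [8, 7, 2, 5, 1, 6, 4, 0, 3]
After 11 (reverse(6, 7)): [8, 7, 2, 5, 1, 6, 0, 4, 3]
After 12 (swap(8, 0)): [3, 7, 2, 5, 1, 6, 0, 4, 8]
After 13 (swap(1, 7)): [3, 4, 2, 5, 1, 6, 0, 7, 8]
After 14 (swap(1, 4)): [3, 1, 2, 5, 4, 6, 0, 7, 8]
After 15 (swap(0, 3)): [5, 1, 2, 3, 4, 6, 0, 7, 8]
After 16 (swap(5, 0)): [6, 1, 2, 3, 4, 5, 0, 7, 8]
After 17 (swap(0, 6)): [0, 1, 2, 3, 4, 5, 6, 7, 8]

Answer: yes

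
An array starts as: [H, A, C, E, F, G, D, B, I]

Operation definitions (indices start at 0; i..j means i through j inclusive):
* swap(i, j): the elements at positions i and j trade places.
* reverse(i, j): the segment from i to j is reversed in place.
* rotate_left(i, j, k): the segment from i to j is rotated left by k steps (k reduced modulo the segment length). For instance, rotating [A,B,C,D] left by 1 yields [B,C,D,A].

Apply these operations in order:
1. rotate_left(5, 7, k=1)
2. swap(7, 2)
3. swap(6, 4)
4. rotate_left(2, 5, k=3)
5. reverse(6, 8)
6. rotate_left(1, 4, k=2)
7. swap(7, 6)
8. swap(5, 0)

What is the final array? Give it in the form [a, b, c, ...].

After 1 (rotate_left(5, 7, k=1)): [H, A, C, E, F, D, B, G, I]
After 2 (swap(7, 2)): [H, A, G, E, F, D, B, C, I]
After 3 (swap(6, 4)): [H, A, G, E, B, D, F, C, I]
After 4 (rotate_left(2, 5, k=3)): [H, A, D, G, E, B, F, C, I]
After 5 (reverse(6, 8)): [H, A, D, G, E, B, I, C, F]
After 6 (rotate_left(1, 4, k=2)): [H, G, E, A, D, B, I, C, F]
After 7 (swap(7, 6)): [H, G, E, A, D, B, C, I, F]
After 8 (swap(5, 0)): [B, G, E, A, D, H, C, I, F]

Answer: [B, G, E, A, D, H, C, I, F]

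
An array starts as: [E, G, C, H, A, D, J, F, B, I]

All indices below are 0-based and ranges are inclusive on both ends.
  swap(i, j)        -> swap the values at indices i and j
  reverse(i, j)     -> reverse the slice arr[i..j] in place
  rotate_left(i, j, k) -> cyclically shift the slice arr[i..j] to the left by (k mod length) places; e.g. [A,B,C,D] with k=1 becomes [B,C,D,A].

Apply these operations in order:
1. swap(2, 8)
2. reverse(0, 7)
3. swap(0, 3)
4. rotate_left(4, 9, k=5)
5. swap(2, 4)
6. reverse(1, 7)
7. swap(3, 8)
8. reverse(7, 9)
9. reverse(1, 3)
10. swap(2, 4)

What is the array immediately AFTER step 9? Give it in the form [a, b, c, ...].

After 1 (swap(2, 8)): [E, G, B, H, A, D, J, F, C, I]
After 2 (reverse(0, 7)): [F, J, D, A, H, B, G, E, C, I]
After 3 (swap(0, 3)): [A, J, D, F, H, B, G, E, C, I]
After 4 (rotate_left(4, 9, k=5)): [A, J, D, F, I, H, B, G, E, C]
After 5 (swap(2, 4)): [A, J, I, F, D, H, B, G, E, C]
After 6 (reverse(1, 7)): [A, G, B, H, D, F, I, J, E, C]
After 7 (swap(3, 8)): [A, G, B, E, D, F, I, J, H, C]
After 8 (reverse(7, 9)): [A, G, B, E, D, F, I, C, H, J]
After 9 (reverse(1, 3)): [A, E, B, G, D, F, I, C, H, J]

Answer: [A, E, B, G, D, F, I, C, H, J]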